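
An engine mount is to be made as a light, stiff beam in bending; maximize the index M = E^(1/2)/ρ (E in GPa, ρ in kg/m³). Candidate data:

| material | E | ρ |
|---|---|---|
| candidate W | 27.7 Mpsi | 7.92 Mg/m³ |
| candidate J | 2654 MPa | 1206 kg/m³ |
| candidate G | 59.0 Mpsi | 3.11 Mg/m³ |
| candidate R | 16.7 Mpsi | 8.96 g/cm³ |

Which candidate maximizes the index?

candidate G

Convert each candidate to consistent units, then evaluate M:
  candidate W: E = 191.0 GPa, ρ = 7920 kg/m³
  candidate J: E = 2.654 GPa, ρ = 1206 kg/m³
  candidate G: E = 406.8 GPa, ρ = 3110 kg/m³
  candidate R: E = 115.1 GPa, ρ = 8960 kg/m³
  candidate G: M = 6.49×10⁻³
  candidate W: M = 1.74×10⁻³
  candidate J: M = 1.35×10⁻³
  candidate R: M = 1.20×10⁻³
The maximum is for candidate G.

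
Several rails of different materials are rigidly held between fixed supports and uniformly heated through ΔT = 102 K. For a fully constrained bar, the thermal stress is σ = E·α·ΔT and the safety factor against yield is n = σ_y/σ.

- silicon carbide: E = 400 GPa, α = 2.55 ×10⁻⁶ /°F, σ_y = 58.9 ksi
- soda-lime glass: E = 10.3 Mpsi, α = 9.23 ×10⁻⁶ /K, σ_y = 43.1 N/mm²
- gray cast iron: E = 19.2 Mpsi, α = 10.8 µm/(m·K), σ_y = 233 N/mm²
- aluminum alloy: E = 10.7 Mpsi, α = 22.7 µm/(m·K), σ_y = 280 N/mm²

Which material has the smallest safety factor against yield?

With everything in SI (GPa, ×10⁻⁶/K, MPa):
  silicon carbide: E = 400.0, α = 4.59, σ_y = 406.1 → σ = 187 MPa, n = 2.17
  soda-lime glass: E = 71.02, α = 9.23, σ_y = 43.10 → σ = 66.9 MPa, n = 0.645
  gray cast iron: E = 132.4, α = 10.8, σ_y = 233.0 → σ = 146 MPa, n = 1.60
  aluminum alloy: E = 73.77, α = 22.7, σ_y = 280.0 → σ = 171 MPa, n = 1.64
Soda-lime glass has the lowest safety factor, n = 0.645.

soda-lime glass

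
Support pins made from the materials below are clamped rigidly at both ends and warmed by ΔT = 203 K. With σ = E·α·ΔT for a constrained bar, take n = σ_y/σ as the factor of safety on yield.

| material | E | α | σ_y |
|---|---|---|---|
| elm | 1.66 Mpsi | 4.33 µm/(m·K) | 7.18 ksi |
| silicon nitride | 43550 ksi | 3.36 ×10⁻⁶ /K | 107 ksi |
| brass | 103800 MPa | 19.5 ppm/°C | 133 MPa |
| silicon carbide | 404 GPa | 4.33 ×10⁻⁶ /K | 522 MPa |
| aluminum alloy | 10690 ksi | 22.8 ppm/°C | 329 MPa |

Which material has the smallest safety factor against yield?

brass

Per material, after unit conversion:
  elm: E = 11.45, α = 4.33, σ_y = 49.50 → σ = 10.1 MPa, n = 4.92
  silicon nitride: E = 300.3, α = 3.36, σ_y = 737.7 → σ = 205 MPa, n = 3.60
  brass: E = 103.8, α = 19.5, σ_y = 133.0 → σ = 411 MPa, n = 0.324
  silicon carbide: E = 404.0, α = 4.33, σ_y = 522.0 → σ = 355 MPa, n = 1.47
  aluminum alloy: E = 73.70, α = 22.8, σ_y = 329.0 → σ = 341 MPa, n = 0.964
Smallest n: brass with n = 0.324.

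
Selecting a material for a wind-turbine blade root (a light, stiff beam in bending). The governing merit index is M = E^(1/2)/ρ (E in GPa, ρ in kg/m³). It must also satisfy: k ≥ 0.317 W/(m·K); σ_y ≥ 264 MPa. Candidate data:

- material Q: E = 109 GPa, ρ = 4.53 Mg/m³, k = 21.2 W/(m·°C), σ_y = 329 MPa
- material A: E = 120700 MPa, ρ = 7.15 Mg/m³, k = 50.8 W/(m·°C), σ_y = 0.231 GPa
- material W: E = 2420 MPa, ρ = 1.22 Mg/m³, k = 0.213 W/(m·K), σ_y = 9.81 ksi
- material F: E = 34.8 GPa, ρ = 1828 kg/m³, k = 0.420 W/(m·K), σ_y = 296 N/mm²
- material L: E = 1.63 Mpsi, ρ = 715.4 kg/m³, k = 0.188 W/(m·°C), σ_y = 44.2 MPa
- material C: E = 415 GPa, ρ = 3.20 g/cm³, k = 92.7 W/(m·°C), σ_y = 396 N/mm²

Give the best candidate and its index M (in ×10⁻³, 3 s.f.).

Screen on constraints: k ≥ 0.317 W/(m·K); σ_y ≥ 264 MPa. Survivors: material Q, material F, material C.
Convert each candidate to consistent units, then evaluate M:
  material Q: E = 109.0 GPa, ρ = 4530 kg/m³
  material F: E = 34.80 GPa, ρ = 1828 kg/m³
  material C: E = 415.0 GPa, ρ = 3200 kg/m³
  material C: M = 6.37×10⁻³
  material F: M = 3.23×10⁻³
  material Q: M = 2.30×10⁻³
Highest index: material C.

material C, M = 6.37×10⁻³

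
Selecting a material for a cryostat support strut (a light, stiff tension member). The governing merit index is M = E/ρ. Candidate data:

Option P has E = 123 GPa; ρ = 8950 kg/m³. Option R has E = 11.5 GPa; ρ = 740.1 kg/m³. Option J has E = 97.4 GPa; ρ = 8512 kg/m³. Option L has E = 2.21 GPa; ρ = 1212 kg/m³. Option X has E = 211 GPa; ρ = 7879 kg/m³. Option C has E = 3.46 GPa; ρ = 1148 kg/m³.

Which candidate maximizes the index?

Computing M directly (units already consistent):
  option X: M = 26.8 MN·m/kg
  option R: M = 15.5 MN·m/kg
  option P: M = 13.7 MN·m/kg
  option J: M = 11.4 MN·m/kg
  option C: M = 3.01 MN·m/kg
  option L: M = 1.82 MN·m/kg
The maximum is for option X.

option X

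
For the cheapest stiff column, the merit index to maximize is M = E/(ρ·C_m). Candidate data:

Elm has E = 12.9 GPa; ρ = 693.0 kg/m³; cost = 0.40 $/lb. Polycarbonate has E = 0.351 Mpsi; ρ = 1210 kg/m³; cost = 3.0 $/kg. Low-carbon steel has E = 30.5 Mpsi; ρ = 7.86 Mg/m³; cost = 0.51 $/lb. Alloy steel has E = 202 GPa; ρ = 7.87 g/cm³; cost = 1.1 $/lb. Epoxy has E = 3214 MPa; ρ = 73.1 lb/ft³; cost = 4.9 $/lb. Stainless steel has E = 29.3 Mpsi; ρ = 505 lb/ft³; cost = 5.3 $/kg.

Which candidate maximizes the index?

low-carbon steel

Normalizing units and computing the index:
  elm: E = 12.90 GPa, ρ = 693.0 kg/m³, cost = 0.8818 $/kg
  polycarbonate: E = 2.420 GPa, ρ = 1210 kg/m³, cost = 3.000 $/kg
  low-carbon steel: E = 210.3 GPa, ρ = 7860 kg/m³, cost = 1.124 $/kg
  alloy steel: E = 202.0 GPa, ρ = 7870 kg/m³, cost = 2.425 $/kg
  epoxy: E = 3.214 GPa, ρ = 1171 kg/m³, cost = 10.80 $/kg
  stainless steel: E = 202.0 GPa, ρ = 8089 kg/m³, cost = 5.300 $/kg
  low-carbon steel: M = 23.8 MN·m per $
  elm: M = 21.1 MN·m per $
  alloy steel: M = 10.6 MN·m per $
  stainless steel: M = 4.71 MN·m per $
  polycarbonate: M = 0.667 MN·m per $
  epoxy: M = 0.254 MN·m per $
Low-carbon steel ranks first.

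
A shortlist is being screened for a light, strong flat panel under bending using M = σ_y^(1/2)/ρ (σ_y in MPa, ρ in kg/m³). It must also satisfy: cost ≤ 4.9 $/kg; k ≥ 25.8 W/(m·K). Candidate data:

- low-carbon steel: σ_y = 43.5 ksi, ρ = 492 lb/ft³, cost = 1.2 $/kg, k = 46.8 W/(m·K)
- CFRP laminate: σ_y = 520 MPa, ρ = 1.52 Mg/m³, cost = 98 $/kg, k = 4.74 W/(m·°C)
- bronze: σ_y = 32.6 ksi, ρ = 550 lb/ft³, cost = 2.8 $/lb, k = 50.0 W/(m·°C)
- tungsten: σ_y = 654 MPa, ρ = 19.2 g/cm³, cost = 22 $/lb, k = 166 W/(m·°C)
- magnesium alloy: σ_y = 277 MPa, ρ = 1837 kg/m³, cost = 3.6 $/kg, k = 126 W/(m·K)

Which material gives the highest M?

magnesium alloy

Screen on constraints: cost ≤ 4.9 $/kg; k ≥ 25.8 W/(m·K). Survivors: low-carbon steel, magnesium alloy.
In SI units:
  low-carbon steel: σ_y = 299.9 MPa, ρ = 7881 kg/m³
  magnesium alloy: σ_y = 277.0 MPa, ρ = 1837 kg/m³
  magnesium alloy: M = 9.06×10⁻³
  low-carbon steel: M = 2.20×10⁻³
Highest index: magnesium alloy.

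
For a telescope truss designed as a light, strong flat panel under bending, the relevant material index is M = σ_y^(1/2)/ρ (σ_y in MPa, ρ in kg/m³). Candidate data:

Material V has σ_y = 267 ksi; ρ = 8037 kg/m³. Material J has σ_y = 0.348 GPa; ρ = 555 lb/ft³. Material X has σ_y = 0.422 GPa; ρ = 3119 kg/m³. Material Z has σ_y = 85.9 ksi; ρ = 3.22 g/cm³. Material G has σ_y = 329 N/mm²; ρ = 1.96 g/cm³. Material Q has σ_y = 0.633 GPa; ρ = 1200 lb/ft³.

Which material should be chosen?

material G

After converting to SI:
  material V: σ_y = 1841 MPa, ρ = 8037 kg/m³
  material J: σ_y = 348.0 MPa, ρ = 8890 kg/m³
  material X: σ_y = 422.0 MPa, ρ = 3119 kg/m³
  material Z: σ_y = 592.3 MPa, ρ = 3220 kg/m³
  material G: σ_y = 329.0 MPa, ρ = 1960 kg/m³
  material Q: σ_y = 633.0 MPa, ρ = 19220 kg/m³
  material G: M = 9.25×10⁻³
  material Z: M = 7.56×10⁻³
  material X: M = 6.59×10⁻³
  material V: M = 5.34×10⁻³
  material J: M = 2.10×10⁻³
  material Q: M = 1.31×10⁻³
Highest index: material G.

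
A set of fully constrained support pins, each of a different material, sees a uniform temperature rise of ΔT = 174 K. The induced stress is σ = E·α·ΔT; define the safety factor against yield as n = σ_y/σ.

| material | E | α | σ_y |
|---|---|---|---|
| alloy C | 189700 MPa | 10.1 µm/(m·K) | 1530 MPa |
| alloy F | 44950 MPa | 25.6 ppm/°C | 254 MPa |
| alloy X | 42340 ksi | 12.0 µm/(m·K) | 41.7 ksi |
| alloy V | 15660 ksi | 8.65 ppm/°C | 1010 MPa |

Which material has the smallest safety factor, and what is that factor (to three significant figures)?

Per material, after unit conversion:
  alloy C: E = 189.7, α = 10.1, σ_y = 1530 → σ = 333 MPa, n = 4.59
  alloy F: E = 44.95, α = 25.6, σ_y = 254.0 → σ = 200 MPa, n = 1.27
  alloy X: E = 291.9, α = 12.0, σ_y = 287.5 → σ = 610 MPa, n = 0.472
  alloy V: E = 108.0, α = 8.65, σ_y = 1010 → σ = 163 MPa, n = 6.22
Smallest n: alloy X with n = 0.472.

alloy X, n = 0.472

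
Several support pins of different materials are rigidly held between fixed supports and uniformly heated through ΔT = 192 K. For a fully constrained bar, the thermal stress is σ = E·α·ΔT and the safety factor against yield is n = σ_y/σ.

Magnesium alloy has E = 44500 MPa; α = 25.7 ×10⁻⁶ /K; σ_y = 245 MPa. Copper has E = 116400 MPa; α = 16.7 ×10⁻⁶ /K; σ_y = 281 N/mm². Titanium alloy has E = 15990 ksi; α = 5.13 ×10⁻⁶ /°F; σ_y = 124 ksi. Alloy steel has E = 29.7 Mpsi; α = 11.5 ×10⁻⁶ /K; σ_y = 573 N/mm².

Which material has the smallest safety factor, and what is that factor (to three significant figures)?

copper, n = 0.753

Per material, after unit conversion:
  magnesium alloy: E = 44.50, α = 25.7, σ_y = 245.0 → σ = 220 MPa, n = 1.12
  copper: E = 116.4, α = 16.7, σ_y = 281.0 → σ = 373 MPa, n = 0.753
  titanium alloy: E = 110.2, α = 9.23, σ_y = 855.0 → σ = 195 MPa, n = 4.37
  alloy steel: E = 204.8, α = 11.5, σ_y = 573.0 → σ = 452 MPa, n = 1.27
Copper has the lowest safety factor, n = 0.753.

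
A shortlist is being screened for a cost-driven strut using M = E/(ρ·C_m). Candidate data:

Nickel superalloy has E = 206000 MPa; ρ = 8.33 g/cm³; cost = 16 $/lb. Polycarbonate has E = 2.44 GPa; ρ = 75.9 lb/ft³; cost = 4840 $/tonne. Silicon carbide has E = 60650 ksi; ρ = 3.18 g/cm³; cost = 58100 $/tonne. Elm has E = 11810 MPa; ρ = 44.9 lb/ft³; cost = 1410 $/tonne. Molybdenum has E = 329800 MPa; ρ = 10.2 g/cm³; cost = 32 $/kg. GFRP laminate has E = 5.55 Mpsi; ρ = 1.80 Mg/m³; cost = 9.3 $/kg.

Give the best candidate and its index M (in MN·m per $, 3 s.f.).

elm, M = 11.6 MN·m per $

After converting to SI:
  nickel superalloy: E = 206.0 GPa, ρ = 8330 kg/m³, cost = 35.27 $/kg
  polycarbonate: E = 2.440 GPa, ρ = 1216 kg/m³, cost = 4.840 $/kg
  silicon carbide: E = 418.2 GPa, ρ = 3180 kg/m³, cost = 58.10 $/kg
  elm: E = 11.81 GPa, ρ = 719.2 kg/m³, cost = 1.410 $/kg
  molybdenum: E = 329.8 GPa, ρ = 10200 kg/m³, cost = 32.00 $/kg
  GFRP laminate: E = 38.27 GPa, ρ = 1800 kg/m³, cost = 9.300 $/kg
  elm: M = 11.6 MN·m per $
  GFRP laminate: M = 2.29 MN·m per $
  silicon carbide: M = 2.26 MN·m per $
  molybdenum: M = 1.01 MN·m per $
  nickel superalloy: M = 0.701 MN·m per $
  polycarbonate: M = 0.415 MN·m per $
The maximum is for elm.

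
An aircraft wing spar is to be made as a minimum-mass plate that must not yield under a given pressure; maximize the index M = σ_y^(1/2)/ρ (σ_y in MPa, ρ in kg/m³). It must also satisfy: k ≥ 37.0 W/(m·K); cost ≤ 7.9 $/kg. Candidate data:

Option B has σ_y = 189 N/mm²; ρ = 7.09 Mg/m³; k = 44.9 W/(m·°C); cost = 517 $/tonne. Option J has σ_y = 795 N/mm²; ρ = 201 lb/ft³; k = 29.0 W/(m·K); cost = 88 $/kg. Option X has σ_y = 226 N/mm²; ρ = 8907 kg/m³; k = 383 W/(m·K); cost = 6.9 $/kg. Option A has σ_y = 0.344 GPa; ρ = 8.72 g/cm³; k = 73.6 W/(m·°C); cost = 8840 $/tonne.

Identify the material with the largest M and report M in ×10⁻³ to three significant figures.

Screen on constraints: k ≥ 37.0 W/(m·K); cost ≤ 7.9 $/kg. Survivors: option B, option X.
After converting to SI:
  option B: σ_y = 189.0 MPa, ρ = 7090 kg/m³
  option X: σ_y = 226.0 MPa, ρ = 8907 kg/m³
  option B: M = 1.94×10⁻³
  option X: M = 1.69×10⁻³
Highest index: option B.

option B, M = 1.94×10⁻³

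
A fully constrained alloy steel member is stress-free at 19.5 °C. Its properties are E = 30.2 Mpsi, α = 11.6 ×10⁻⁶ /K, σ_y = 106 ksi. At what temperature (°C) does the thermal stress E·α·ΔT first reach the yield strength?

322 °C

E = 30.2 Mpsi = 208.2 GPa.
σ_y = 106 ksi = 730.8 MPa.
E·α·ΔT = 730.8 MPa ⇒ ΔT = 730.8 / (208.2×10³ × 11.6×10⁻⁶) = 302.6 K.
T = 19.5 + 302.6 = 322.1 °C.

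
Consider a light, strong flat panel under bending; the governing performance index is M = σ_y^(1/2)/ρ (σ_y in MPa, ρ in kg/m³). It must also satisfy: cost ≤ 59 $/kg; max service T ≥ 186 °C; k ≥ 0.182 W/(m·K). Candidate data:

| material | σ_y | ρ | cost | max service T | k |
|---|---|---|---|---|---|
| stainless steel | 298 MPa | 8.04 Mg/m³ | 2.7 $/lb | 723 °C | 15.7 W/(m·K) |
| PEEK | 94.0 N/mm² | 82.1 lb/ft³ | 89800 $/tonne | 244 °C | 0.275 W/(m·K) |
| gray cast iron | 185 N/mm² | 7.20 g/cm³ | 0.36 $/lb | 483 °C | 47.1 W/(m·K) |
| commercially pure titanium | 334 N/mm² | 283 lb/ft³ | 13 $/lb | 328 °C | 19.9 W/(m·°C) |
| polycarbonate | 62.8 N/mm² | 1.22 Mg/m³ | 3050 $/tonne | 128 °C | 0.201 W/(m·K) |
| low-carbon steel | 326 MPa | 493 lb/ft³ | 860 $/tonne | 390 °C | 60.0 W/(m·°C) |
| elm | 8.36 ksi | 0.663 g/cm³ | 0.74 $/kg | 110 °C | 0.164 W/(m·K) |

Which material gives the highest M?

Screen on constraints: cost ≤ 59 $/kg; max service T ≥ 186 °C; k ≥ 0.182 W/(m·K). Survivors: stainless steel, gray cast iron, commercially pure titanium, low-carbon steel.
In SI units:
  stainless steel: σ_y = 298.0 MPa, ρ = 8040 kg/m³
  gray cast iron: σ_y = 185.0 MPa, ρ = 7200 kg/m³
  commercially pure titanium: σ_y = 334.0 MPa, ρ = 4533 kg/m³
  low-carbon steel: σ_y = 326.0 MPa, ρ = 7897 kg/m³
  commercially pure titanium: M = 4.03×10⁻³
  low-carbon steel: M = 2.29×10⁻³
  stainless steel: M = 2.15×10⁻³
  gray cast iron: M = 1.89×10⁻³
Highest index: commercially pure titanium.

commercially pure titanium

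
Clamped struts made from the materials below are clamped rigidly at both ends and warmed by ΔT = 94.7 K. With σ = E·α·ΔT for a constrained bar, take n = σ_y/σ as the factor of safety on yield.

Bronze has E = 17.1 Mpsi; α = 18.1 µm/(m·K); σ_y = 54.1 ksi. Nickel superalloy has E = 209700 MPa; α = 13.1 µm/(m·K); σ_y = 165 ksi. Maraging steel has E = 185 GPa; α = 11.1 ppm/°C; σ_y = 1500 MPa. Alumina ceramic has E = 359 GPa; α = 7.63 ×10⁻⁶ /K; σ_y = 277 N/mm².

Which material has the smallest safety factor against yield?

alumina ceramic

Per material, after unit conversion:
  bronze: E = 117.9, α = 18.1, σ_y = 373.0 → σ = 202 MPa, n = 1.85
  nickel superalloy: E = 209.7, α = 13.1, σ_y = 1138 → σ = 260 MPa, n = 4.37
  maraging steel: E = 185.0, α = 11.1, σ_y = 1500 → σ = 194 MPa, n = 7.71
  alumina ceramic: E = 359.0, α = 7.63, σ_y = 277.0 → σ = 259 MPa, n = 1.07
The minimum is alumina ceramic at n = 1.07.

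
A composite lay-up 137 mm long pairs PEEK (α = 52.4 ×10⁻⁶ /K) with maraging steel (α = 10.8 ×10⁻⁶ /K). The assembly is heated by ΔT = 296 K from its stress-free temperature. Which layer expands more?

α(PEEK) = 52.4×10⁻⁶/K vs α(maraging steel) = 10.8×10⁻⁶/K.
Higher α expands more for the same ΔT: PEEK.

PEEK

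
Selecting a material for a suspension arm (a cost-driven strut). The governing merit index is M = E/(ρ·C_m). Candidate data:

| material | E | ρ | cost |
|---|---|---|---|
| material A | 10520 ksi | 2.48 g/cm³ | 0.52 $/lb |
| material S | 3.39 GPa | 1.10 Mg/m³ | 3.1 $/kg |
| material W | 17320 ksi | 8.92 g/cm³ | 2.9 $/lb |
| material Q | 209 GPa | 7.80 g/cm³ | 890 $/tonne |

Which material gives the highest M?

In SI units:
  material A: E = 72.53 GPa, ρ = 2480 kg/m³, cost = 1.146 $/kg
  material S: E = 3.390 GPa, ρ = 1100 kg/m³, cost = 3.100 $/kg
  material W: E = 119.4 GPa, ρ = 8920 kg/m³, cost = 6.393 $/kg
  material Q: E = 209.0 GPa, ρ = 7800 kg/m³, cost = 0.8900 $/kg
  material Q: M = 30.1 MN·m per $
  material A: M = 25.5 MN·m per $
  material W: M = 2.09 MN·m per $
  material S: M = 0.994 MN·m per $
Material Q ranks first.

material Q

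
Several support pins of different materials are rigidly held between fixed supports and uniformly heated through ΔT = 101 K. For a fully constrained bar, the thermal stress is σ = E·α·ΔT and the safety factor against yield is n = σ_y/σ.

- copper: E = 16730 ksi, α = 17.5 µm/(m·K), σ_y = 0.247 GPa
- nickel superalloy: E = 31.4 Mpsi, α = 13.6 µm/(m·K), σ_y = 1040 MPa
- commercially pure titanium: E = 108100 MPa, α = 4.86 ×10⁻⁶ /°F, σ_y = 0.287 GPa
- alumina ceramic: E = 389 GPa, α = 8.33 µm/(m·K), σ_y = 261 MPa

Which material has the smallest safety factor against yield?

alumina ceramic

Converting E to GPa, α to ×10⁻⁶/K, σ_y to MPa, then σ and n for each:
  copper: E = 115.3, α = 17.5, σ_y = 247.0 → σ = 204 MPa, n = 1.21
  nickel superalloy: E = 216.5, α = 13.6, σ_y = 1040 → σ = 297 MPa, n = 3.50
  commercially pure titanium: E = 108.1, α = 8.75, σ_y = 287.0 → σ = 95.5 MPa, n = 3.00
  alumina ceramic: E = 389.0, α = 8.33, σ_y = 261.0 → σ = 327 MPa, n = 0.797
Alumina ceramic has the lowest safety factor, n = 0.797.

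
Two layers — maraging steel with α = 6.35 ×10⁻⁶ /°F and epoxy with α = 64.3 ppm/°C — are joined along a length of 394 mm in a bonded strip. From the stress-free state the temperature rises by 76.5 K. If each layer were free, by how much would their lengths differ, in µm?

1590 µm

maraging steel: α = 6.35×10⁻⁶/°F × 9/5 = 11.4×10⁻⁶/K.
Δα = |11.4 − 64.3|×10⁻⁶/K = 52.9×10⁻⁶/K.
ΔL_mismatch = Δα·L·ΔT = 52.9×10⁻⁶ × 394.0 mm × 76.5 K = 1590 µm.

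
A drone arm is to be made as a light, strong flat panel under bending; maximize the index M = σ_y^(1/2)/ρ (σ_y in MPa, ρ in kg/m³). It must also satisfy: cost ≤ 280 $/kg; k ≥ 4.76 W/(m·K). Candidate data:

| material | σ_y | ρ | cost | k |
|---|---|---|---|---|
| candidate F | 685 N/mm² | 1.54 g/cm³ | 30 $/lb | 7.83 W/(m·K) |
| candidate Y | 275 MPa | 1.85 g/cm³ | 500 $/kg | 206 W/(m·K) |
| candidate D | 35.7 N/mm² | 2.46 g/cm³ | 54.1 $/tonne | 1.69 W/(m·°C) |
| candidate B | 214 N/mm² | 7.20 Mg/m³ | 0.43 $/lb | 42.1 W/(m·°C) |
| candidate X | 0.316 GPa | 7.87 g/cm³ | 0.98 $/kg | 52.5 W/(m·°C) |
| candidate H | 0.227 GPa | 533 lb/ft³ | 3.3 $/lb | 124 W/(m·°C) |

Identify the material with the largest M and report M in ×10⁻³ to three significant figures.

candidate F, M = 17.0×10⁻³

Screen on constraints: cost ≤ 280 $/kg; k ≥ 4.76 W/(m·K). Survivors: candidate F, candidate B, candidate X, candidate H.
Convert each candidate to consistent units, then evaluate M:
  candidate F: σ_y = 685.0 MPa, ρ = 1540 kg/m³
  candidate B: σ_y = 214.0 MPa, ρ = 7200 kg/m³
  candidate X: σ_y = 316.0 MPa, ρ = 7870 kg/m³
  candidate H: σ_y = 227.0 MPa, ρ = 8538 kg/m³
  candidate F: M = 17.0×10⁻³
  candidate X: M = 2.26×10⁻³
  candidate B: M = 2.03×10⁻³
  candidate H: M = 1.76×10⁻³
Candidate F has the largest M.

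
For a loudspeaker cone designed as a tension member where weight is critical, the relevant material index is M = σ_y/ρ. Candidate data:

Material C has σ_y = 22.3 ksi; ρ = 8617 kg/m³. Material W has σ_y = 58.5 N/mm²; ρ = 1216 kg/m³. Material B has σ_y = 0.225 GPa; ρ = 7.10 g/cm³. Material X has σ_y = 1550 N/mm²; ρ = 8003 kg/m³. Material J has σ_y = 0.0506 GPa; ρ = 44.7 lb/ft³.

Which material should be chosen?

material X

Normalizing units and computing the index:
  material C: σ_y = 153.8 MPa, ρ = 8617 kg/m³
  material W: σ_y = 58.50 MPa, ρ = 1216 kg/m³
  material B: σ_y = 225.0 MPa, ρ = 7100 kg/m³
  material X: σ_y = 1550 MPa, ρ = 8003 kg/m³
  material J: σ_y = 50.60 MPa, ρ = 716.0 kg/m³
  material X: M = 194 kN·m/kg
  material J: M = 70.7 kN·m/kg
  material W: M = 48.1 kN·m/kg
  material B: M = 31.7 kN·m/kg
  material C: M = 17.8 kN·m/kg
The maximum is for material X.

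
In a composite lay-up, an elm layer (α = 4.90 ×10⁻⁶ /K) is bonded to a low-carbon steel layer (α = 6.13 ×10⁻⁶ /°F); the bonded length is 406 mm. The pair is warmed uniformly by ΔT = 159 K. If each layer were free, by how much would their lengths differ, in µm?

396 µm

low-carbon steel: α = 6.13×10⁻⁶/°F × 9/5 = 11.0×10⁻⁶/K.
Δα = |4.90 − 11.0|×10⁻⁶/K = 6.13×10⁻⁶/K.
ΔL_mismatch = Δα·L·ΔT = 6.13×10⁻⁶ × 406.0 mm × 159.0 K = 396 µm.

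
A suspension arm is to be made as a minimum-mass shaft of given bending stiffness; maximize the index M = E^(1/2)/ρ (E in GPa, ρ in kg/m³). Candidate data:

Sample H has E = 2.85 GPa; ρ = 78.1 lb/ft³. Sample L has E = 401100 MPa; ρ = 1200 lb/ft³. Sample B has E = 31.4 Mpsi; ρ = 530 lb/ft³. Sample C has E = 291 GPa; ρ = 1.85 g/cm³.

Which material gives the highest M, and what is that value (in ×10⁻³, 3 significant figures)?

Normalizing units and computing the index:
  sample H: E = 2.850 GPa, ρ = 1251 kg/m³
  sample L: E = 401.1 GPa, ρ = 19220 kg/m³
  sample B: E = 216.5 GPa, ρ = 8490 kg/m³
  sample C: E = 291.0 GPa, ρ = 1850 kg/m³
  sample C: M = 9.22×10⁻³
  sample B: M = 1.73×10⁻³
  sample H: M = 1.35×10⁻³
  sample L: M = 1.04×10⁻³
The maximum is for sample C.

sample C, M = 9.22×10⁻³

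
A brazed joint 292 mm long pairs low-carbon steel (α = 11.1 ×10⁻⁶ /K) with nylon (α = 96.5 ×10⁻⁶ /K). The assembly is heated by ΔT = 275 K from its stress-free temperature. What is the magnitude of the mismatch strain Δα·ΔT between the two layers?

0.0235

Δα = |11.1 − 96.5|×10⁻⁶/K = 85.4×10⁻⁶/K.
Mismatch strain = Δα·ΔT = 85.4×10⁻⁶ × 275.0 = 0.0235.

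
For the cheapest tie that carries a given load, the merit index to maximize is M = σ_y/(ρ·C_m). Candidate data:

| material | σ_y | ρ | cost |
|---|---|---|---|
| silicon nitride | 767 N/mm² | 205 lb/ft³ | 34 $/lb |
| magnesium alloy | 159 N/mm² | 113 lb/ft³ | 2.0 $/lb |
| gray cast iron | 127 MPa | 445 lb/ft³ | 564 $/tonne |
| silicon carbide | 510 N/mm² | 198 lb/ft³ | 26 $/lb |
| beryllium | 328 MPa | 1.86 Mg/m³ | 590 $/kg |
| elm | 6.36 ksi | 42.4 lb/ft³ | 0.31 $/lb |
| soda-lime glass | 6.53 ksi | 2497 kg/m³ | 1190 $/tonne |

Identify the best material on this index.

elm

Putting every candidate on a common basis:
  silicon nitride: σ_y = 767.0 MPa, ρ = 3284 kg/m³, cost = 74.96 $/kg
  magnesium alloy: σ_y = 159.0 MPa, ρ = 1810 kg/m³, cost = 4.409 $/kg
  gray cast iron: σ_y = 127.0 MPa, ρ = 7128 kg/m³, cost = 0.5640 $/kg
  silicon carbide: σ_y = 510.0 MPa, ρ = 3172 kg/m³, cost = 57.32 $/kg
  beryllium: σ_y = 328.0 MPa, ρ = 1860 kg/m³, cost = 590.0 $/kg
  elm: σ_y = 43.85 MPa, ρ = 679.2 kg/m³, cost = 0.6834 $/kg
  soda-lime glass: σ_y = 45.02 MPa, ρ = 2497 kg/m³, cost = 1.190 $/kg
  elm: M = 94.5 kN·m per $
  gray cast iron: M = 31.6 kN·m per $
  magnesium alloy: M = 19.9 kN·m per $
  soda-lime glass: M = 15.2 kN·m per $
  silicon nitride: M = 3.12 kN·m per $
  silicon carbide: M = 2.81 kN·m per $
  beryllium: M = 0.299 kN·m per $
Elm has the largest M.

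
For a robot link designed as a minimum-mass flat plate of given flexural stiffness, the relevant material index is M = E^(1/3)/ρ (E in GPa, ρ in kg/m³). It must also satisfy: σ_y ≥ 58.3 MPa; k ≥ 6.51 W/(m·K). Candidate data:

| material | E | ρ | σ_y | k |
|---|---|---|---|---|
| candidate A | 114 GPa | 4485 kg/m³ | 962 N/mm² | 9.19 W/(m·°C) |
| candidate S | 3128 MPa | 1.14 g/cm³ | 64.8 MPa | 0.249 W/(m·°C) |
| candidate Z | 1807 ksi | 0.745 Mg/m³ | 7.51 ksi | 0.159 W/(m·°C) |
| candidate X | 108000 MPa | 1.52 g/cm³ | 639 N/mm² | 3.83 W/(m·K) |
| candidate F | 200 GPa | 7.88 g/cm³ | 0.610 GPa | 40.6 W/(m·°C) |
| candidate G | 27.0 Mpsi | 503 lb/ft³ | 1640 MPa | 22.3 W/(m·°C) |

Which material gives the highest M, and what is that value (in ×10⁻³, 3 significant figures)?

Screen on constraints: σ_y ≥ 58.3 MPa; k ≥ 6.51 W/(m·K). Survivors: candidate A, candidate F, candidate G.
Normalizing units and computing the index:
  candidate A: E = 114.0 GPa, ρ = 4485 kg/m³
  candidate F: E = 200.0 GPa, ρ = 7880 kg/m³
  candidate G: E = 186.2 GPa, ρ = 8057 kg/m³
  candidate A: M = 1.08×10⁻³
  candidate F: M = 0.742×10⁻³
  candidate G: M = 0.709×10⁻³
Highest index: candidate A.

candidate A, M = 1.08×10⁻³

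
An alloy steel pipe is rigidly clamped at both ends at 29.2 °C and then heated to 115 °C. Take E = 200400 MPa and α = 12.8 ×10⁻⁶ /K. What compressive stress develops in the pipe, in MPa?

220 MPa

E = 200400 MPa = 200.4 GPa.
ΔT = 85.80 K. Constrained thermal stress σ = E·α·ΔT = 200.4×10³ MPa × 12.8×10⁻⁶ × 85.80 = 220 MPa (compressive).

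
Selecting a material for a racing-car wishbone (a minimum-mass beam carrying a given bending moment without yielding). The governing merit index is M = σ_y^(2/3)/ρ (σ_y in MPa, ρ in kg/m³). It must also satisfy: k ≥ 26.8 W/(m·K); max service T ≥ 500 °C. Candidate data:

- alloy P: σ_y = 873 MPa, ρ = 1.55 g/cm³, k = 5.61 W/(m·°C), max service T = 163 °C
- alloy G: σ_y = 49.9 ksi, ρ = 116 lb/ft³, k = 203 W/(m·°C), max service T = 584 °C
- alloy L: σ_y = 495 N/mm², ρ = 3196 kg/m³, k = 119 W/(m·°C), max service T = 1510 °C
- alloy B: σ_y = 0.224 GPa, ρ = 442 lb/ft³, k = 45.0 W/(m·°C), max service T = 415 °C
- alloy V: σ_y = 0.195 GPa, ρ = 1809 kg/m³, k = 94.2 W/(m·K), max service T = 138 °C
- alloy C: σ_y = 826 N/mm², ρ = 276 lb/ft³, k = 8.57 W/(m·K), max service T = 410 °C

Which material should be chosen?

alloy G

Screen on constraints: k ≥ 26.8 W/(m·K); max service T ≥ 500 °C. Survivors: alloy G, alloy L.
After converting to SI:
  alloy G: σ_y = 344.0 MPa, ρ = 1858 kg/m³
  alloy L: σ_y = 495.0 MPa, ρ = 3196 kg/m³
  alloy G: M = 26.4×10⁻³
  alloy L: M = 19.6×10⁻³
Highest index: alloy G.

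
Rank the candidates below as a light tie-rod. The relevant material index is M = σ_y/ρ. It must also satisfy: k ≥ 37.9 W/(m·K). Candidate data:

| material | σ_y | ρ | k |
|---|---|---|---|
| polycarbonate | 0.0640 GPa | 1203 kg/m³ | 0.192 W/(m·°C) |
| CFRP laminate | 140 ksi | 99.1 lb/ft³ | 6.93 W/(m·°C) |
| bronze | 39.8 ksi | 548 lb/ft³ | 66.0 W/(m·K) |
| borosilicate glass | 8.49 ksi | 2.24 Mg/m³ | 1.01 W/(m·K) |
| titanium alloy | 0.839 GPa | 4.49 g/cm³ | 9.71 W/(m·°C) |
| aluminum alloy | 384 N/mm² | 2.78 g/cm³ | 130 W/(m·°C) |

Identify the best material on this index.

Screen on constraints: k ≥ 37.9 W/(m·K). Survivors: bronze, aluminum alloy.
Putting every candidate on a common basis:
  bronze: σ_y = 274.4 MPa, ρ = 8778 kg/m³
  aluminum alloy: σ_y = 384.0 MPa, ρ = 2780 kg/m³
  aluminum alloy: M = 138 kN·m/kg
  bronze: M = 31.3 kN·m/kg
Aluminum alloy has the largest M.

aluminum alloy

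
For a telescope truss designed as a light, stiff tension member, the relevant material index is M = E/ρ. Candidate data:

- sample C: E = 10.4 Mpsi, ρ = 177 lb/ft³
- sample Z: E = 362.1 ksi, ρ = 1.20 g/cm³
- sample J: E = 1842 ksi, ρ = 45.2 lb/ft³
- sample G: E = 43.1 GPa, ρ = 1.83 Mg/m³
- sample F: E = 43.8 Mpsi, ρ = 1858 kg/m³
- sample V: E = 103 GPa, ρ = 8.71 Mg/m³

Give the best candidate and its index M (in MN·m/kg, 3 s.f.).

sample F, M = 163 MN·m/kg

Normalizing units and computing the index:
  sample C: E = 71.71 GPa, ρ = 2835 kg/m³
  sample Z: E = 2.497 GPa, ρ = 1200 kg/m³
  sample J: E = 12.70 GPa, ρ = 724.0 kg/m³
  sample G: E = 43.10 GPa, ρ = 1830 kg/m³
  sample F: E = 302.0 GPa, ρ = 1858 kg/m³
  sample V: E = 103.0 GPa, ρ = 8710 kg/m³
  sample F: M = 163 MN·m/kg
  sample C: M = 25.3 MN·m/kg
  sample G: M = 23.6 MN·m/kg
  sample J: M = 17.5 MN·m/kg
  sample V: M = 11.8 MN·m/kg
  sample Z: M = 2.08 MN·m/kg
Sample F ranks first.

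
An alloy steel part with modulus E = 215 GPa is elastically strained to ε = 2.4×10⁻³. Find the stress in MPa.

516 MPa

σ = E·ε = 215000 MPa × 2.4×10⁻³ = 516 MPa.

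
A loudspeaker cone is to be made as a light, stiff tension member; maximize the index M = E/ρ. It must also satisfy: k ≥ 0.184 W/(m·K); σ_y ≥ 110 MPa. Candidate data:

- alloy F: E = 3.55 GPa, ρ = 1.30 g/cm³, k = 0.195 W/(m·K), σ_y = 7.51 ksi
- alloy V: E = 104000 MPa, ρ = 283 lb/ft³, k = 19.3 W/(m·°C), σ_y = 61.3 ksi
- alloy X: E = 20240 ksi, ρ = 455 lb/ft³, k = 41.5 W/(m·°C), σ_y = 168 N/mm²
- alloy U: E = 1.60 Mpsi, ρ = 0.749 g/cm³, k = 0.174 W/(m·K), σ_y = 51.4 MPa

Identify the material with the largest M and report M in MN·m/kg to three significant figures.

Screen on constraints: k ≥ 0.184 W/(m·K); σ_y ≥ 110 MPa. Survivors: alloy V, alloy X.
Convert each candidate to consistent units, then evaluate M:
  alloy V: E = 104.0 GPa, ρ = 4533 kg/m³
  alloy X: E = 139.5 GPa, ρ = 7288 kg/m³
  alloy V: M = 22.9 MN·m/kg
  alloy X: M = 19.1 MN·m/kg
Highest index: alloy V.

alloy V, M = 22.9 MN·m/kg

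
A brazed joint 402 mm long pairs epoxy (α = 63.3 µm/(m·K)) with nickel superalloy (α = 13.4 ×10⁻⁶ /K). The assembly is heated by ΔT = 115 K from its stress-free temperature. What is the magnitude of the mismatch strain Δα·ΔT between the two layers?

5.74×10⁻³

Δα = |63.3 − 13.4|×10⁻⁶/K = 49.9×10⁻⁶/K.
Mismatch strain = Δα·ΔT = 49.9×10⁻⁶ × 115.0 = 5.74×10⁻³.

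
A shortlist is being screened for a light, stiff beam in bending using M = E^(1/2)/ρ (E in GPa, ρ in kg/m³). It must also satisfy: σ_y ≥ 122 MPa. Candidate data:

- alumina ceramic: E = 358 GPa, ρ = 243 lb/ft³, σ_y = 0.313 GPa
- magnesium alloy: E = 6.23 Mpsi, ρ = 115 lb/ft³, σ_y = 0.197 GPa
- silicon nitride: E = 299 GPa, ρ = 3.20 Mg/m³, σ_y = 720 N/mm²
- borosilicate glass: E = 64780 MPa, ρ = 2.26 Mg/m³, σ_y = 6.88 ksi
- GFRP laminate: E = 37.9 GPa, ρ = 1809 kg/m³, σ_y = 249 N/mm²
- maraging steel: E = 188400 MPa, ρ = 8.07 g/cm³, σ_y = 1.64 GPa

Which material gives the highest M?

Screen on constraints: σ_y ≥ 122 MPa. Survivors: alumina ceramic, magnesium alloy, silicon nitride, GFRP laminate, maraging steel.
After converting to SI:
  alumina ceramic: E = 358.0 GPa, ρ = 3892 kg/m³
  magnesium alloy: E = 42.95 GPa, ρ = 1842 kg/m³
  silicon nitride: E = 299.0 GPa, ρ = 3200 kg/m³
  GFRP laminate: E = 37.90 GPa, ρ = 1809 kg/m³
  maraging steel: E = 188.4 GPa, ρ = 8070 kg/m³
  silicon nitride: M = 5.40×10⁻³
  alumina ceramic: M = 4.86×10⁻³
  magnesium alloy: M = 3.56×10⁻³
  GFRP laminate: M = 3.40×10⁻³
  maraging steel: M = 1.70×10⁻³
Highest index: silicon nitride.

silicon nitride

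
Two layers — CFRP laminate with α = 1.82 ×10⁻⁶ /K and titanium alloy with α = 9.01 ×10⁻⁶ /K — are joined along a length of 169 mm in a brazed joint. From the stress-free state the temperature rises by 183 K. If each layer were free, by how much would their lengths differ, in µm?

Δα = |1.82 − 9.01|×10⁻⁶/K = 7.19×10⁻⁶/K.
ΔL_mismatch = Δα·L·ΔT = 7.19×10⁻⁶ × 169.0 mm × 183.0 K = 222 µm.

222 µm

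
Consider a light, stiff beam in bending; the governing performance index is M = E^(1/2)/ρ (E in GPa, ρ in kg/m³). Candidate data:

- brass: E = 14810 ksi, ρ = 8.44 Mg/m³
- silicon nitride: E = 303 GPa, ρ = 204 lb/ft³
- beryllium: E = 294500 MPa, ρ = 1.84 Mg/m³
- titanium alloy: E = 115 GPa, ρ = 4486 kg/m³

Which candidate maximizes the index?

beryllium

Normalizing units and computing the index:
  brass: E = 102.1 GPa, ρ = 8440 kg/m³
  silicon nitride: E = 303.0 GPa, ρ = 3268 kg/m³
  beryllium: E = 294.5 GPa, ρ = 1840 kg/m³
  titanium alloy: E = 115.0 GPa, ρ = 4486 kg/m³
  beryllium: M = 9.33×10⁻³
  silicon nitride: M = 5.33×10⁻³
  titanium alloy: M = 2.39×10⁻³
  brass: M = 1.20×10⁻³
Beryllium ranks first.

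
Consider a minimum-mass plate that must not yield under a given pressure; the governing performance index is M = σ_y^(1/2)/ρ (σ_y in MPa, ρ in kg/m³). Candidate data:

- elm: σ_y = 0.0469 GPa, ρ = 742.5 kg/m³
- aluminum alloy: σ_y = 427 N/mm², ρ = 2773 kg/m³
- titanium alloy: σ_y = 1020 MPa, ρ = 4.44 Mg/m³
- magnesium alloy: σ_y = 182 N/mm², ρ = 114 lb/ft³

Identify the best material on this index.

Convert each candidate to consistent units, then evaluate M:
  elm: σ_y = 46.90 MPa, ρ = 742.5 kg/m³
  aluminum alloy: σ_y = 427.0 MPa, ρ = 2773 kg/m³
  titanium alloy: σ_y = 1020 MPa, ρ = 4440 kg/m³
  magnesium alloy: σ_y = 182.0 MPa, ρ = 1826 kg/m³
  elm: M = 9.22×10⁻³
  aluminum alloy: M = 7.45×10⁻³
  magnesium alloy: M = 7.39×10⁻³
  titanium alloy: M = 7.19×10⁻³
Highest index: elm.

elm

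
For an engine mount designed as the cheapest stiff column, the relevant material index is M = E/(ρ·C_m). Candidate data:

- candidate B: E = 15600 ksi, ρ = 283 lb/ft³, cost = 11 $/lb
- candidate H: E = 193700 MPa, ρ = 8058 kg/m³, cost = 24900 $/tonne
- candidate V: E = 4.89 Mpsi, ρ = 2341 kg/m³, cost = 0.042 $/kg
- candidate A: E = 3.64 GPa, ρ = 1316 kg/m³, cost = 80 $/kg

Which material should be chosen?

Normalizing units and computing the index:
  candidate B: E = 107.6 GPa, ρ = 4533 kg/m³, cost = 24.25 $/kg
  candidate H: E = 193.7 GPa, ρ = 8058 kg/m³, cost = 24.90 $/kg
  candidate V: E = 33.72 GPa, ρ = 2341 kg/m³, cost = 0.04200 $/kg
  candidate A: E = 3.640 GPa, ρ = 1316 kg/m³, cost = 80.00 $/kg
  candidate V: M = 343 MN·m per $
  candidate B: M = 0.978 MN·m per $
  candidate H: M = 0.965 MN·m per $
  candidate A: M = 0.0346 MN·m per $
Candidate V ranks first.

candidate V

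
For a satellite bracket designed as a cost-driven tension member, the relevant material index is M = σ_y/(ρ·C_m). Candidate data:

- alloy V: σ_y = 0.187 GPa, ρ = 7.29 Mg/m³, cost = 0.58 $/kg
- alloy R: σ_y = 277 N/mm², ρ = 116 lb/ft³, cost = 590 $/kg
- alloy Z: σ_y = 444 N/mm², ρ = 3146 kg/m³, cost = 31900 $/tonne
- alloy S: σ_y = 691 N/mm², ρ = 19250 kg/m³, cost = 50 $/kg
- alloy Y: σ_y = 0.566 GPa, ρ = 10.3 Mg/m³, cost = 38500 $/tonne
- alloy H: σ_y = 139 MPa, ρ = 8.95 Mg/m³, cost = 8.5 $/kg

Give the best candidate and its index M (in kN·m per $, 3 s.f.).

In SI units:
  alloy V: σ_y = 187.0 MPa, ρ = 7290 kg/m³, cost = 0.5800 $/kg
  alloy R: σ_y = 277.0 MPa, ρ = 1858 kg/m³, cost = 590.0 $/kg
  alloy Z: σ_y = 444.0 MPa, ρ = 3146 kg/m³, cost = 31.90 $/kg
  alloy S: σ_y = 691.0 MPa, ρ = 19250 kg/m³, cost = 50.00 $/kg
  alloy Y: σ_y = 566.0 MPa, ρ = 10300 kg/m³, cost = 38.50 $/kg
  alloy H: σ_y = 139.0 MPa, ρ = 8950 kg/m³, cost = 8.500 $/kg
  alloy V: M = 44.2 kN·m per $
  alloy Z: M = 4.42 kN·m per $
  alloy H: M = 1.83 kN·m per $
  alloy Y: M = 1.43 kN·m per $
  alloy S: M = 0.718 kN·m per $
  alloy R: M = 0.253 kN·m per $
Alloy V ranks first.

alloy V, M = 44.2 kN·m per $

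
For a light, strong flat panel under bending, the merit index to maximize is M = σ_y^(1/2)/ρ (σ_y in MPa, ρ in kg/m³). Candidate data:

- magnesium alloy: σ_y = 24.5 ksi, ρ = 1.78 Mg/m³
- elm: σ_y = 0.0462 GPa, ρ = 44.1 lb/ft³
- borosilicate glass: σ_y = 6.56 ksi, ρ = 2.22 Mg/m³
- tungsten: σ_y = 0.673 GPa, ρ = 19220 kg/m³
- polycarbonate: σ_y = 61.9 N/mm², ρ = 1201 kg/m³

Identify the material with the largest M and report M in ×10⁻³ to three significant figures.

elm, M = 9.62×10⁻³

Normalizing units and computing the index:
  magnesium alloy: σ_y = 168.9 MPa, ρ = 1780 kg/m³
  elm: σ_y = 46.20 MPa, ρ = 706.4 kg/m³
  borosilicate glass: σ_y = 45.23 MPa, ρ = 2220 kg/m³
  tungsten: σ_y = 673.0 MPa, ρ = 19220 kg/m³
  polycarbonate: σ_y = 61.90 MPa, ρ = 1201 kg/m³
  elm: M = 9.62×10⁻³
  magnesium alloy: M = 7.30×10⁻³
  polycarbonate: M = 6.55×10⁻³
  borosilicate glass: M = 3.03×10⁻³
  tungsten: M = 1.35×10⁻³
Elm ranks first.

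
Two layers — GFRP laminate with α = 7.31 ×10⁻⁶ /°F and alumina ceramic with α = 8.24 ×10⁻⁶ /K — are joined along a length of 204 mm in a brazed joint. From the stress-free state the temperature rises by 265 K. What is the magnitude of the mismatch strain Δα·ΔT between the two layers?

1.30×10⁻³

GFRP laminate: α = 7.31×10⁻⁶/°F × 9/5 = 13.2×10⁻⁶/K.
Δα = |13.2 − 8.24|×10⁻⁶/K = 4.92×10⁻⁶/K.
Mismatch strain = Δα·ΔT = 4.92×10⁻⁶ × 265.0 = 1.30×10⁻³.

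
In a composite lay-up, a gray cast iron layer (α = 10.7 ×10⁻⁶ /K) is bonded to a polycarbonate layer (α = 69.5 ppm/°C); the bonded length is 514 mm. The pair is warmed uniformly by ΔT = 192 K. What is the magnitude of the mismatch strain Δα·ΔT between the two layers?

Δα = |10.7 − 69.5|×10⁻⁶/K = 58.8×10⁻⁶/K.
Mismatch strain = Δα·ΔT = 58.8×10⁻⁶ × 192.0 = 0.0113.

0.0113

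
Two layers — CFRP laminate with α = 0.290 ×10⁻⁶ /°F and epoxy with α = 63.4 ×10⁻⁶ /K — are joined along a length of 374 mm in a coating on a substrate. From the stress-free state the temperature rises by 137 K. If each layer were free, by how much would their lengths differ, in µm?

3220 µm

CFRP laminate: α = 0.290×10⁻⁶/°F × 9/5 = 0.522×10⁻⁶/K.
Δα = |0.522 − 63.4|×10⁻⁶/K = 62.9×10⁻⁶/K.
ΔL_mismatch = Δα·L·ΔT = 62.9×10⁻⁶ × 374.0 mm × 137.0 K = 3220 µm.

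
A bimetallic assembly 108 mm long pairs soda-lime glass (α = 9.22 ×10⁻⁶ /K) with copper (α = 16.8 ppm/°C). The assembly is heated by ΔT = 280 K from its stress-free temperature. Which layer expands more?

copper

α(soda-lime glass) = 9.22×10⁻⁶/K vs α(copper) = 16.8×10⁻⁶/K.
Higher α expands more for the same ΔT: copper.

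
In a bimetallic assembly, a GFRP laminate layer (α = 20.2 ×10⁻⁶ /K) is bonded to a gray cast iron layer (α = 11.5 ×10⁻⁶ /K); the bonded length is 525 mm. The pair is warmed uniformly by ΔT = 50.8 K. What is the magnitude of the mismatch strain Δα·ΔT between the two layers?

Δα = |20.2 − 11.5|×10⁻⁶/K = 8.70×10⁻⁶/K.
Mismatch strain = Δα·ΔT = 8.70×10⁻⁶ × 50.8 = 4.42×10⁻⁴.

4.42×10⁻⁴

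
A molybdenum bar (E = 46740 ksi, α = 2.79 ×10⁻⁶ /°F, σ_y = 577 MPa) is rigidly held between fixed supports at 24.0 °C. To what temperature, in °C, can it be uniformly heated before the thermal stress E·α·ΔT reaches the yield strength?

E = 46740 ksi = 322.3 GPa.
α = 2.79×10⁻⁶/°F × 9/5 = 5.02×10⁻⁶/K.
E·α·ΔT = 577.0 MPa ⇒ ΔT = 577.0 / (322.3×10³ × 5.02×10⁻⁶) = 356.5 K.
T = 24.0 + 356.5 = 380.5 °C.

381 °C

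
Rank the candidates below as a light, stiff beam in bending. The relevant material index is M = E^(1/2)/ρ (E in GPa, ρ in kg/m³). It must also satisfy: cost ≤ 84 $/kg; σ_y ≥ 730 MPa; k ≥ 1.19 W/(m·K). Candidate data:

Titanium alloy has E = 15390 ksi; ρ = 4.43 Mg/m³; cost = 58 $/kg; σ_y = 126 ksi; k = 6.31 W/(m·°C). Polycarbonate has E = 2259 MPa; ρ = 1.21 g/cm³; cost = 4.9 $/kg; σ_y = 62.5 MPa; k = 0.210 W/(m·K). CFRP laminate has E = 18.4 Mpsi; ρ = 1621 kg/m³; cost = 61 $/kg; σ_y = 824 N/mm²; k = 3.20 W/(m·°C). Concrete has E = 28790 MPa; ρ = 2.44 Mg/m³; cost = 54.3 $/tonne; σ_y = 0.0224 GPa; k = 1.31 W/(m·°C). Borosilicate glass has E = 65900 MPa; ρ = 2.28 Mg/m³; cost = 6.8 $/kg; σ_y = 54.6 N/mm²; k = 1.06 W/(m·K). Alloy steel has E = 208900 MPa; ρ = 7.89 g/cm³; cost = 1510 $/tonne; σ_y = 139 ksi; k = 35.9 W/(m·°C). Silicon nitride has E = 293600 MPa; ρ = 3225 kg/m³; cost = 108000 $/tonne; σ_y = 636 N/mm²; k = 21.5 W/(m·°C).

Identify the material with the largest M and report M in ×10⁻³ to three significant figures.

Screen on constraints: cost ≤ 84 $/kg; σ_y ≥ 730 MPa; k ≥ 1.19 W/(m·K). Survivors: titanium alloy, CFRP laminate, alloy steel.
Normalizing units and computing the index:
  titanium alloy: E = 106.1 GPa, ρ = 4430 kg/m³
  CFRP laminate: E = 126.9 GPa, ρ = 1621 kg/m³
  alloy steel: E = 208.9 GPa, ρ = 7890 kg/m³
  CFRP laminate: M = 6.95×10⁻³
  titanium alloy: M = 2.33×10⁻³
  alloy steel: M = 1.83×10⁻³
CFRP laminate ranks first.

CFRP laminate, M = 6.95×10⁻³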